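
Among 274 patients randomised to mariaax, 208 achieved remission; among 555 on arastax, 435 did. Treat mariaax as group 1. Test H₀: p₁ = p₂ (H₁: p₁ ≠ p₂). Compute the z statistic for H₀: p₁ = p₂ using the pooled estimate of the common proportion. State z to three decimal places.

p̂₁ = 208/274 ≈ 0.75912, p̂₂ = 435/555 ≈ 0.78378.
Pooled p̂ = (208+435)/(274+555) = 643/829 = 0.77563.
SE = √(p̂(1−p̂)(1/n₁+1/n₂)) = √(0.77563·0.22437·0.00545144) = √(0.000948693) = 0.03080.
z = (0.75912 − 0.78378)/0.03080 = -0.02466/0.03080 = -0.801.
p-value = 2·P(Z > 0.801) ≈ 0.4234.

z = -0.801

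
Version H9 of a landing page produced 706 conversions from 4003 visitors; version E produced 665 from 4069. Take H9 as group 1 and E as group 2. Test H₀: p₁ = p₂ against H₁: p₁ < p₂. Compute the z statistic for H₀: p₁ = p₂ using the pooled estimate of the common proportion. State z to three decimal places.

z = 1.548

p̂₁ = 706/4003 ≈ 0.17637, p̂₂ = 665/4069 ≈ 0.16343.
Pooled p̂ = (706+665)/(4003+4069) = 1371/8072 = 0.16985.
SE = √(p̂(1−p̂)(1/n₁+1/n₂)) = √(0.16985·0.83015·0.000495573) = √(6.98751e-05) = 0.00836.
z = (0.17637 − 0.16343)/0.00836 = 0.01294/0.00836 = 1.548.
p-value = P(Z < 1.548) ≈ 0.9391.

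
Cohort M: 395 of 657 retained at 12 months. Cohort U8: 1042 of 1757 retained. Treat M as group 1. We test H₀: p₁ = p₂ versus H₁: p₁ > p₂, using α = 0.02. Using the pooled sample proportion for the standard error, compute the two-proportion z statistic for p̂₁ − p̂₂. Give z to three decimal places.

z = 0.364

p̂₁ = 395/657 ≈ 0.601218, p̂₂ = 1042/1757 ≈ 0.593056.
Pooled p̂ = (395+1042)/(657+1757) = 1437/2414 = 0.595278.
SE = √(0.240922 × 0.00209122) = 0.022446.
z = (0.601218 − 0.593056)/0.022446 = 0.008162/0.022446 = 0.364.
p-value = P(Z > 0.364) ≈ 0.3581. With α = 0.02, fail to reject H₀.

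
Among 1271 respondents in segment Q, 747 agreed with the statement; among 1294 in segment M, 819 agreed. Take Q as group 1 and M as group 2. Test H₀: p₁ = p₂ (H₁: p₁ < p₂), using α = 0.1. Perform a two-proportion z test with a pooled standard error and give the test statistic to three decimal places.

z = -2.347

p̂₁ = 747/1271 = 0.587726, p̂₂ = 819/1294 = 0.632921.
Pooled p̂ = (747+819)/(1271+1294) = 1566/2565 = 0.610526.
SE = √(0.237784 × 0.00155958) = 0.019257.
z = (0.587726 − 0.632921)/0.019257 = -0.045195/0.019257 = -2.347.
p-value = P(Z < -2.347) ≈ 0.0095. With α = 0.1, reject H₀.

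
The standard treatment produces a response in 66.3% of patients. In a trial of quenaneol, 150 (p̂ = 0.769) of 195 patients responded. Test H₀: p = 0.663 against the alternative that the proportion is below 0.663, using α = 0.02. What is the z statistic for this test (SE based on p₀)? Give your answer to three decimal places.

p̂ = 150/195 ≈ 0.76923.
Standard error under H₀: √(0.663×0.337/195) = 0.03385.
z = (0.76923 − 0.663)/0.03385 = 0.10623/0.03385 = 3.138.
p-value = P(Z < 3.138) ≈ 0.9992, so at α = 0.02 we fail to reject H₀.

z = 3.138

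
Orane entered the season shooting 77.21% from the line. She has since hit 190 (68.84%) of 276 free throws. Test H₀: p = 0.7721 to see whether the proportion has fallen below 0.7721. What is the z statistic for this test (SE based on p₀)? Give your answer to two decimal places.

p̂ = 190/276 = 0.68841.
Under H₀, SE = √(0.7721·0.2279/276) = √(0.000637542) = 0.02525.
z = (0.68841 − 0.7721)/0.02525 = -0.08369/0.02525 = -3.31.

z = -3.31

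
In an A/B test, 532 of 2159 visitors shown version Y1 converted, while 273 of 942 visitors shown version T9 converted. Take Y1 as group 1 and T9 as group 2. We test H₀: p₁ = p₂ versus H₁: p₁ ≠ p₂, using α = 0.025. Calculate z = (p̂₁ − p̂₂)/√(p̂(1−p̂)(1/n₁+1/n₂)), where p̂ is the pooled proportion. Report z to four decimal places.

z = -2.5351

p̂₁ = 532/2159 ≈ 0.246410, p̂₂ = 273/942 ≈ 0.289809.
Pooled p̂ = (532+273)/(2159+942) = 805/3101 = 0.259594.
SE = √(p̂(1−p̂)(1/n₁+1/n₂)) = √(0.259594·0.740406·0.00152475) = √(0.000293064) = 0.017119.
z = (0.246410 − 0.289809)/0.017119 = -0.043399/0.017119 = -2.5351.
Two-sided p-value ≈ 2·Φ(−2.535) = 0.0112; since p < α = 0.025, reject H₀.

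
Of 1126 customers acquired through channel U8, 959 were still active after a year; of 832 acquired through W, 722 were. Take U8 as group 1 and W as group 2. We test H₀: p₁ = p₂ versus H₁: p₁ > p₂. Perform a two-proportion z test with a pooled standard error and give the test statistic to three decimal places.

z = -1.011

p̂₁ = 959/1126 ≈ 0.85169, p̂₂ = 722/832 ≈ 0.86779.
Pooled p̂ = (959+722)/(1126+832) = 1681/1958 = 0.85853.
SE = √(0.121457 × 0.00209002) = 0.01593.
z = (0.85169 − 0.86779)/0.01593 = -0.01610/0.01593 = -1.011.
p-value = P(Z > -1.011) ≈ 0.8439.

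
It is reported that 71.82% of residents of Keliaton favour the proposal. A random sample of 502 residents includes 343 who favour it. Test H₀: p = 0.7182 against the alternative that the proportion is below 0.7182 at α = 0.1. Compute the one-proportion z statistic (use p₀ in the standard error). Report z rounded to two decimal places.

p̂ = 343/502 = 0.6833.
SE = √(p₀(1−p₀)/n) = √(0.20239/502) = 0.0201.
z = (0.6833 − 0.7182)/0.0201 = -0.0349/0.0201 = -1.74.
p-value = P(Z < -1.740) ≈ 0.0409, so at α = 0.1 we reject H₀.

z = -1.74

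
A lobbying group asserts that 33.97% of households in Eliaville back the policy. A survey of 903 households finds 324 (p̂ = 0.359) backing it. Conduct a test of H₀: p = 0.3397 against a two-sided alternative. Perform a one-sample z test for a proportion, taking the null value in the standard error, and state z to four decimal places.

p̂ = 324/903 ≈ 0.358804.
Under H₀, SE = √(0.3397·0.6603/903) = √(0.000248399) = 0.015761.
z = (0.358804 − 0.3397)/0.015761 = 0.019104/0.015761 = 1.2121.

z = 1.2121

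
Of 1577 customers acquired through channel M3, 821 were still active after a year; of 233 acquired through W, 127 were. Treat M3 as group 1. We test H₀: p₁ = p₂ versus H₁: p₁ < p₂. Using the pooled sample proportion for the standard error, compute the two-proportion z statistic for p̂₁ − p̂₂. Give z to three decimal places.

z = -0.698

p̂₁ = 821/1577 = 0.52061, p̂₂ = 127/233 = 0.54506.
Pooled p̂ = (821+127)/(1577+233) = 948/1810 = 0.52376.
SE = √(p̂(1−p̂)(1/n₁+1/n₂)) = √(0.52376·0.47624·0.00492596) = √(0.00122871) = 0.03505.
z = (0.52061 − 0.54506)/0.03505 = -0.02445/0.03505 = -0.698.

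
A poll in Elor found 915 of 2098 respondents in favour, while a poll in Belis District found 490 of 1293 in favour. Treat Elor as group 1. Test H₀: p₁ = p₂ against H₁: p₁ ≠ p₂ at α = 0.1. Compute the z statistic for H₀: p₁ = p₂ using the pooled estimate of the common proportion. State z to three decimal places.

z = 3.282

p̂₁ = 915/2098 ≈ 0.43613, p̂₂ = 490/1293 ≈ 0.37896.
Pooled p̂ = (915+490)/(2098+1293) = 1405/3391 = 0.41433.
SE = √(0.242661 × 0.00125004) = 0.01742.
z = (0.43613 − 0.37896)/0.01742 = 0.05717/0.01742 = 3.282.
p-value = 2·P(Z > 3.282) ≈ 0.0010, so at α = 0.1 we reject H₀.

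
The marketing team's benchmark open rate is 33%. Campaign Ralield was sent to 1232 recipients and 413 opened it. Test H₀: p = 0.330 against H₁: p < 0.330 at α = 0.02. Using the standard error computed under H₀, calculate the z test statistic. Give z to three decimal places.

p̂ = 413/1232 ≈ 0.33523.
Standard error under H₀: √(0.33×0.67/1232) = 0.01340.
z = (0.33523 − 0.33)/0.01340 = 0.00523/0.01340 = 0.390.
p-value = P(Z < 0.390) ≈ 0.6518. With α = 0.02, fail to reject H₀.

z = 0.390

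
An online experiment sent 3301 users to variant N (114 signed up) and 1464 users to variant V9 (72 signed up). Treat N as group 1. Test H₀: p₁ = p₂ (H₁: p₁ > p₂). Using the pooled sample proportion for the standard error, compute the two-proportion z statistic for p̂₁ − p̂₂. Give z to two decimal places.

p̂₁ = 114/3301 = 0.0345, p̂₂ = 72/1464 = 0.0492.
Pooled p̂ = (114+72)/(3301+1464) = 186/4765 = 0.0390.
SE = √(p̂(1−p̂)(1/n₁+1/n₂)) = √(0.0390·0.9610·0.000985999) = √(3.69857e-05) = 0.0061.
z = (0.0345 − 0.0492)/0.0061 = -0.0147/0.0061 = -2.41.
p-value = P(Z > -2.408) ≈ 0.9920.

z = -2.41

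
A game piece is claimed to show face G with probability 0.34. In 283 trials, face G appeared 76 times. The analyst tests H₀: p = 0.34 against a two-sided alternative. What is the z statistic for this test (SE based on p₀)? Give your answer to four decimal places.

z = -2.5373

p̂ = 76/283 ≈ 0.268551.
Under H₀, SE = √(0.34·0.66/283) = √(0.000792933) = 0.028159.
z = (0.268551 − 0.34)/0.028159 = -0.071449/0.028159 = -2.5373.
Two-sided p-value ≈ 2·Φ(−2.537) = 0.0112.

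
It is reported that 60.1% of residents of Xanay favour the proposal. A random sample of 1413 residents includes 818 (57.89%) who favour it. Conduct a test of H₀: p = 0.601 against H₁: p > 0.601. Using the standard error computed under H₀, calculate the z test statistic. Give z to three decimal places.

p̂ = 818/1413 ≈ 0.578910.
Standard error under H₀: √(0.601×0.399/1413) = 0.013027.
z = (0.578910 − 0.601)/0.013027 = -0.022090/0.013027 = -1.696.
p-value = P(Z > -1.696) ≈ 0.9550.

z = -1.696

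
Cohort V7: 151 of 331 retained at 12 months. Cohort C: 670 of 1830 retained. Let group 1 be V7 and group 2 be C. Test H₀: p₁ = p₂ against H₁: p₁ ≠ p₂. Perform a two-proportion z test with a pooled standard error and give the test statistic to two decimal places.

p̂₁ = 151/331 = 0.4562, p̂₂ = 670/1830 = 0.3661.
Pooled p̂ = (151+670)/(331+1830) = 821/2161 = 0.3799.
SE = √(0.23558 × 0.0035676) = 0.0290.
z = (0.4562 − 0.3661)/0.0290 = 0.0901/0.0290 = 3.11.
p-value = 2·P(Z > 3.107) ≈ 0.0019.

z = 3.11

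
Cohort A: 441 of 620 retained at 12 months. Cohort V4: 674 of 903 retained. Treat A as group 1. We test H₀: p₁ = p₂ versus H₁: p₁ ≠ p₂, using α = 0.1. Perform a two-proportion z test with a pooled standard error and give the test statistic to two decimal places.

p̂₁ = 441/620 = 0.7113, p̂₂ = 674/903 = 0.7464.
Pooled p̂ = (441+674)/(620+903) = 1115/1523 = 0.7321.
SE = √(0.196126 × 0.00272032) = 0.0231.
z = (0.7113 − 0.7464)/0.0231 = -0.0351/0.0231 = -1.52.
Two-sided p-value ≈ 2·Φ(−1.520) = 0.1285; since p > α = 0.1, fail to reject H₀.

z = -1.52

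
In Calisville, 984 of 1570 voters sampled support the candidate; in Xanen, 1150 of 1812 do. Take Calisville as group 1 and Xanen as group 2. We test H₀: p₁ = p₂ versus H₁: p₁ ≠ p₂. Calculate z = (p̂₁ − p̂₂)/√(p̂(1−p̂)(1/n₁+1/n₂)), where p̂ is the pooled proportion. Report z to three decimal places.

p̂₁ = 984/1570 = 0.62675, p̂₂ = 1150/1812 = 0.63466.
Pooled p̂ = (984+1150)/(1570+1812) = 2134/3382 = 0.63099.
SE = √(p̂(1−p̂)(1/n₁+1/n₂)) = √(0.63099·0.36901·0.00118882) = √(0.000276807) = 0.01664.
z = (0.62675 − 0.63466)/0.01664 = -0.00791/0.01664 = -0.475.
Two-sided p-value ≈ 2·Φ(−0.475) = 0.6346.

z = -0.475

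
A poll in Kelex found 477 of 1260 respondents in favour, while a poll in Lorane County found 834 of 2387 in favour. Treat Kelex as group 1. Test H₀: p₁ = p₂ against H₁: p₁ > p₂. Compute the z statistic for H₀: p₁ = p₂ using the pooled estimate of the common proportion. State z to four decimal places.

p̂₁ = 477/1260 ≈ 0.3785714, p̂₂ = 834/2387 ≈ 0.3493925.
Pooled p̂ = (477+834)/(1260+2387) = 1311/3647 = 0.3594735.
SE = √(p̂(1−p̂)(1/n₁+1/n₂)) = √(0.3594735·0.6405265·0.00121259) = √(0.000279201) = 0.0167093.
z = (0.3785714 − 0.3493925)/0.0167093 = 0.0291789/0.0167093 = 1.7463.
p-value = P(Z > 1.746) ≈ 0.0404.

z = 1.7463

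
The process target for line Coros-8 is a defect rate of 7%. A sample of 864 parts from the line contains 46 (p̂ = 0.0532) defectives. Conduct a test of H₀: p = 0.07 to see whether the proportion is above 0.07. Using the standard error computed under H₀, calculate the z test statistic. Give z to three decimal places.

p̂ = 46/864 = 0.05324.
Under H₀, SE = √(0.07·0.93/864) = √(7.53472e-05) = 0.00868.
z = (0.05324 − 0.07)/0.00868 = -0.01676/0.00868 = -1.931.

z = -1.931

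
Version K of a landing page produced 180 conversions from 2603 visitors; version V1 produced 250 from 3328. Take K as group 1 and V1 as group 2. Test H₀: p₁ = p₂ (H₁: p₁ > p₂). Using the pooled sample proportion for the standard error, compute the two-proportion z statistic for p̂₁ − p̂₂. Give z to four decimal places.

z = -0.8797

p̂₁ = 180/2603 = 0.069151, p̂₂ = 250/3328 = 0.075120.
Pooled p̂ = (180+250)/(2603+3328) = 430/5931 = 0.072500.
SE = √(p̂(1−p̂)(1/n₁+1/n₂)) = √(0.072500·0.927500·0.000684653) = √(4.60389e-05) = 0.006785.
z = (0.069151 − 0.075120)/0.006785 = -0.005969/0.006785 = -0.8797.
p-value = P(Z > -0.880) ≈ 0.8105.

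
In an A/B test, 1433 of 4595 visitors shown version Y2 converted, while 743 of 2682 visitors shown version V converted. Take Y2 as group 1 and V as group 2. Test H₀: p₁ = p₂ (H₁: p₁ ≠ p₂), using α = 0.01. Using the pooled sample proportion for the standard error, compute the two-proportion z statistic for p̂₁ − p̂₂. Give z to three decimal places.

p̂₁ = 1433/4595 = 0.311861, p̂₂ = 743/2682 = 0.277032.
Pooled p̂ = (1433+743)/(4595+2682) = 2176/7277 = 0.299024.
SE = √(0.209609 × 0.000590484) = 0.011125.
z = (0.311861 − 0.277032)/0.011125 = 0.034829/0.011125 = 3.131.
p-value = 2·P(Z > 3.131) ≈ 0.0017, so at α = 0.01 we reject H₀.

z = 3.131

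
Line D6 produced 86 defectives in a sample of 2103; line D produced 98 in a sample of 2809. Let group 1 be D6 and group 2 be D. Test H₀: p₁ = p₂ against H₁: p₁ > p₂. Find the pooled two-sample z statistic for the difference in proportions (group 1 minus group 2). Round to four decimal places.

z = 1.0969

p̂₁ = 86/2103 ≈ 0.0408940, p̂₂ = 98/2809 ≈ 0.0348879.
Pooled p̂ = (86+98)/(2103+2809) = 184/4912 = 0.0374593.
SE = √(0.0360561 × 0.00083151) = 0.0054755.
z = (0.0408940 − 0.0348879)/0.0054755 = 0.0060061/0.0054755 = 1.0969.
p-value = P(Z > 1.097) ≈ 0.1363.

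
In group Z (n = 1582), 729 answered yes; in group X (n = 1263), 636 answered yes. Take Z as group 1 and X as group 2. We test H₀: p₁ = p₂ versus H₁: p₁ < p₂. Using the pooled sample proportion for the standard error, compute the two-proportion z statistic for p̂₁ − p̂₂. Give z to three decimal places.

p̂₁ = 729/1582 ≈ 0.46081, p̂₂ = 636/1263 ≈ 0.50356.
Pooled p̂ = (729+636)/(1582+1263) = 1365/2845 = 0.47979.
SE = √(0.249592 × 0.00142388) = 0.01885.
z = (0.46081 − 0.50356)/0.01885 = -0.04275/0.01885 = -2.268.
p-value = P(Z < -2.268) ≈ 0.0117.

z = -2.268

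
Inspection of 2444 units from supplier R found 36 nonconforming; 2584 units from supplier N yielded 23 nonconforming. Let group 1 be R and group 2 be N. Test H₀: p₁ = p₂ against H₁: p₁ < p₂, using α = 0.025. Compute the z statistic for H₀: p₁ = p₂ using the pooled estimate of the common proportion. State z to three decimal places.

p̂₁ = 36/2444 = 0.01473, p̂₂ = 23/2584 = 0.00890.
Pooled p̂ = (36+23)/(2444+2584) = 59/5028 = 0.01173.
SE = √(p̂(1−p̂)(1/n₁+1/n₂)) = √(0.01173·0.98827·0.000796162) = √(9.23277e-06) = 0.00304.
z = (0.01473 − 0.00890)/0.00304 = 0.00583/0.00304 = 1.918.
p-value = P(Z < 1.918) ≈ 0.9725, so at α = 0.025 we fail to reject H₀.

z = 1.918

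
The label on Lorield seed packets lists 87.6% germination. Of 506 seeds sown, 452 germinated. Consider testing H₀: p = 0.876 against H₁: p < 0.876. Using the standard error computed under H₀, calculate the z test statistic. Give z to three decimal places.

z = 1.179

p̂ = 452/506 ≈ 0.893281.
Under H₀, SE = √(0.876·0.124/506) = √(0.000214672) = 0.014652.
z = (0.893281 − 0.876)/0.014652 = 0.017281/0.014652 = 1.179.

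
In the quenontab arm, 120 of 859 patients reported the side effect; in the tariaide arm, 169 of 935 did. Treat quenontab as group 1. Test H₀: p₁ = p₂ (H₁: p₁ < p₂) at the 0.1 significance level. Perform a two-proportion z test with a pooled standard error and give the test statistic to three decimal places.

p̂₁ = 120/859 ≈ 0.13970, p̂₂ = 169/935 ≈ 0.18075.
Pooled p̂ = (120+169)/(859+935) = 289/1794 = 0.16109.
SE = √(0.135142 × 0.00223366) = 0.01737.
z = (0.13970 − 0.18075)/0.01737 = -0.04105/0.01737 = -2.363.
p-value = P(Z < -2.363) ≈ 0.0091, so at α = 0.1 we reject H₀.

z = -2.363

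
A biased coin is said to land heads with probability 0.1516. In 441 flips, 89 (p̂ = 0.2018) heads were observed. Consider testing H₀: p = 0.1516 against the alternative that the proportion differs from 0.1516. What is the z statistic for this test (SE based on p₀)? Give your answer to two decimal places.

z = 2.94

p̂ = 89/441 = 0.2018.
Standard error under H₀: √(0.1516×0.8484/441) = 0.0171.
z = (0.2018 − 0.1516)/0.0171 = 0.0502/0.0171 = 2.94.
Two-sided p-value ≈ 2·Φ(−2.940) = 0.0033.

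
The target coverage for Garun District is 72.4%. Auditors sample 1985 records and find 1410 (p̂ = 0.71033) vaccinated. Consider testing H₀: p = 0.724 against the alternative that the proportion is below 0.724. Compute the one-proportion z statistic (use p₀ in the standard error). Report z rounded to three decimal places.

z = -1.363

p̂ = 1410/1985 ≈ 0.71033.
Standard error under H₀: √(0.724×0.276/1985) = 0.01003.
z = (0.71033 − 0.724)/0.01003 = -0.01367/0.01003 = -1.363.
p-value = P(Z < -1.363) ≈ 0.0865.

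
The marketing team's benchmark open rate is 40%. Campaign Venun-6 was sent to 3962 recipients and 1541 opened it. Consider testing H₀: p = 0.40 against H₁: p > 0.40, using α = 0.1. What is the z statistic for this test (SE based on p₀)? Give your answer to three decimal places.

z = -1.420

p̂ = 1541/3962 = 0.388945.
SE = √(p₀(1−p₀)/n) = √(0.24/3962) = 0.007783.
z = (0.388945 − 0.4)/0.007783 = -0.011055/0.007783 = -1.420.
p-value = P(Z > -1.420) ≈ 0.9223; since p > α = 0.1, fail to reject H₀.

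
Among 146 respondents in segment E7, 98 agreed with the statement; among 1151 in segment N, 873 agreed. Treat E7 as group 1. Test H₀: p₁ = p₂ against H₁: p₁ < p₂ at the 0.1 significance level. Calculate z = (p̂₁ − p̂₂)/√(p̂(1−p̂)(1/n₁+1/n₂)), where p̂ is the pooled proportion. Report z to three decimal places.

z = -2.289

p̂₁ = 98/146 ≈ 0.67123, p̂₂ = 873/1151 ≈ 0.75847.
Pooled p̂ = (98+873)/(146+1151) = 971/1297 = 0.74865.
SE = √(p̂(1−p̂)(1/n₁+1/n₂)) = √(0.74865·0.25135·0.00771812) = √(0.00145234) = 0.03811.
z = (0.67123 − 0.75847)/0.03811 = -0.08724/0.03811 = -2.289.
p-value = P(Z < -2.289) ≈ 0.0110. With α = 0.1, reject H₀.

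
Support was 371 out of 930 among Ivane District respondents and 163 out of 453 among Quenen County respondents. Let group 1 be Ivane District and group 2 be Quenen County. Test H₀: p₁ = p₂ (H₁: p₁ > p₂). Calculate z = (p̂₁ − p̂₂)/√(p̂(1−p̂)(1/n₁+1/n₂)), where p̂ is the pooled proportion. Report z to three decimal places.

z = 1.402

p̂₁ = 371/930 = 0.39892, p̂₂ = 163/453 = 0.35982.
Pooled p̂ = (371+163)/(930+453) = 534/1383 = 0.38612.
SE = √(0.237031 × 0.00328277) = 0.02789.
z = (0.39892 − 0.35982)/0.02789 = 0.03910/0.02789 = 1.402.
p-value = P(Z > 1.402) ≈ 0.0805.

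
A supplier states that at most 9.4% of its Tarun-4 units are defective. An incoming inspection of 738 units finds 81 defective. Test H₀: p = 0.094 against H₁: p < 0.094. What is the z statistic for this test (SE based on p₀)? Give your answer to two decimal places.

p̂ = 81/738 ≈ 0.10976.
Under H₀, SE = √(0.094·0.906/738) = √(0.000115398) = 0.01074.
z = (0.10976 − 0.094)/0.01074 = 0.01576/0.01074 = 1.47.

z = 1.47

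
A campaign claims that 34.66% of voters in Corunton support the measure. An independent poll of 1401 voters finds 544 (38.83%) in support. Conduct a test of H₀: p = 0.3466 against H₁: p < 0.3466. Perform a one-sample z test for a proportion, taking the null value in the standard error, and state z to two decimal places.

p̂ = 544/1401 ≈ 0.3883.
SE = √(p₀(1−p₀)/n) = √(0.22647/1401) = 0.0127.
z = (0.3883 − 0.3466)/0.0127 = 0.0417/0.0127 = 3.28.
p-value = P(Z < 3.279) ≈ 0.9995.

z = 3.28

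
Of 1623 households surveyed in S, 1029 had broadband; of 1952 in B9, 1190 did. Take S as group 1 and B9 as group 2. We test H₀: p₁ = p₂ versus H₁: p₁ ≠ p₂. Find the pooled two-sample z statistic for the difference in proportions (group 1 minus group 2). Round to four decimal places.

p̂₁ = 1029/1623 = 0.634011, p̂₂ = 1190/1952 = 0.609631.
Pooled p̂ = (1029+1190)/(1623+1952) = 2219/3575 = 0.620699.
SE = √(0.235432 × 0.00112844) = 0.016299.
z = (0.634011 − 0.609631)/0.016299 = 0.024380/0.016299 = 1.4958.
p-value = 2·P(Z > 1.496) ≈ 0.1347.

z = 1.4958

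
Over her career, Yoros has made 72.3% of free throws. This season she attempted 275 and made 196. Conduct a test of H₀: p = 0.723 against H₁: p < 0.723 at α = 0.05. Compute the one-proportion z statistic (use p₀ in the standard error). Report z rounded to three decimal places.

p̂ = 196/275 ≈ 0.71273.
Standard error under H₀: √(0.723×0.277/275) = 0.02699.
z = (0.71273 − 0.723)/0.02699 = -0.01027/0.02699 = -0.381.
p-value = P(Z < -0.381) ≈ 0.3517. With α = 0.05, fail to reject H₀.

z = -0.381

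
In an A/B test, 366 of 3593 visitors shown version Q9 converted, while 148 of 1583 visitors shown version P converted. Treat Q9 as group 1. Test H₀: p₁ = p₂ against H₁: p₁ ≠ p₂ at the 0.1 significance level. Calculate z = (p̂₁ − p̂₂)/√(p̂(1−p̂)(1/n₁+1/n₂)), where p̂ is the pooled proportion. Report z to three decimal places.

z = 0.928

p̂₁ = 366/3593 ≈ 0.10186, p̂₂ = 148/1583 ≈ 0.09349.
Pooled p̂ = (366+148)/(3593+1583) = 514/5176 = 0.09930.
SE = √(0.0894431 × 0.000910031) = 0.00902.
z = (0.10186 − 0.09349)/0.00902 = 0.00837/0.00902 = 0.928.
Two-sided p-value ≈ 2·Φ(−0.928) = 0.3535; since p > α = 0.1, fail to reject H₀.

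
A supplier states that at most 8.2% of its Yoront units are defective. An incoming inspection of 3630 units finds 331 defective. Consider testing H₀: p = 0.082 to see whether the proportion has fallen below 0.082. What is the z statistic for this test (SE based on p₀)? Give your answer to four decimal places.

p̂ = 331/3630 ≈ 0.091185.
SE = √(p₀(1−p₀)/n) = √(0.075276/3630) = 0.004554.
z = (0.091185 − 0.082)/0.004554 = 0.009185/0.004554 = 2.0169.

z = 2.0169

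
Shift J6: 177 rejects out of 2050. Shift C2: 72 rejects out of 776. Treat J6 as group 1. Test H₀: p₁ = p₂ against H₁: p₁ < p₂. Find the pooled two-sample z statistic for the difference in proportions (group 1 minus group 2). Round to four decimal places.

z = -0.5392

p̂₁ = 177/2050 ≈ 0.0863415, p̂₂ = 72/776 ≈ 0.0927835.
Pooled p̂ = (177+72)/(2050+776) = 249/2826 = 0.0881104.
SE = √(0.080347 × 0.00177646) = 0.0119471.
z = (0.0863415 − 0.0927835)/0.0119471 = -0.0064420/0.0119471 = -0.5392.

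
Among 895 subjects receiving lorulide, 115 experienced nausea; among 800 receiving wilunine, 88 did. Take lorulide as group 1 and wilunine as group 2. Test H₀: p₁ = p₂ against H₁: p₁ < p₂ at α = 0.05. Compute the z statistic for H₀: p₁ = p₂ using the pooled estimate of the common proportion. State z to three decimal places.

z = 1.171

p̂₁ = 115/895 = 0.128492, p̂₂ = 88/800 = 0.110000.
Pooled p̂ = (115+88)/(895+800) = 203/1695 = 0.119764.
SE = √(p̂(1−p̂)(1/n₁+1/n₂)) = √(0.119764·0.880236·0.00236732) = √(0.000249564) = 0.015798.
z = (0.128492 − 0.110000)/0.015798 = 0.018492/0.015798 = 1.171.
p-value = P(Z < 1.171) ≈ 0.8791, so at α = 0.05 we fail to reject H₀.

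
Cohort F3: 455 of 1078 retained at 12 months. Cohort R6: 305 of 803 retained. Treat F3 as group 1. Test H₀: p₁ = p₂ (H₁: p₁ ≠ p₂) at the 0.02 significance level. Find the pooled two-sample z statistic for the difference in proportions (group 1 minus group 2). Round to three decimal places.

z = 1.847

p̂₁ = 455/1078 = 0.42208, p̂₂ = 305/803 = 0.37983.
Pooled p̂ = (455+305)/(1078+803) = 760/1881 = 0.40404.
SE = √(0.240792 × 0.00217297) = 0.02287.
z = (0.42208 − 0.37983)/0.02287 = 0.04225/0.02287 = 1.847.
Two-sided p-value ≈ 2·Φ(−1.847) = 0.0647. With α = 0.02, fail to reject H₀.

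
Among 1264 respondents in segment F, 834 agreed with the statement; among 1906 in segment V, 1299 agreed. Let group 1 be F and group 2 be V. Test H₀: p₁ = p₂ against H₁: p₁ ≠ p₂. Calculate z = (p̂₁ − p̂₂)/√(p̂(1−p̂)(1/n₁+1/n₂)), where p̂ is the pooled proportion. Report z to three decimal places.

z = -1.276

p̂₁ = 834/1264 ≈ 0.65981, p̂₂ = 1299/1906 ≈ 0.68153.
Pooled p̂ = (834+1299)/(1264+1906) = 2133/3170 = 0.67287.
SE = √(p̂(1−p̂)(1/n₁+1/n₂)) = √(0.67287·0.32713·0.0013158) = √(0.000289628) = 0.01702.
z = (0.65981 − 0.68153)/0.01702 = -0.02172/0.01702 = -1.276.
p-value = 2·P(Z > 1.276) ≈ 0.2018.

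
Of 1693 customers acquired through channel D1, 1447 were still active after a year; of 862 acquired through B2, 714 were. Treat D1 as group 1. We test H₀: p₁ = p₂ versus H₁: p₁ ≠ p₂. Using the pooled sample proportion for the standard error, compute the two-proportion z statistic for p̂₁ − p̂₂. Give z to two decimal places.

p̂₁ = 1447/1693 ≈ 0.8547, p̂₂ = 714/862 ≈ 0.8283.
Pooled p̂ = (1447+714)/(1693+862) = 2161/2555 = 0.8458.
SE = √(p̂(1−p̂)(1/n₁+1/n₂)) = √(0.8458·0.1542·0.00175076) = √(0.000228347) = 0.0151.
z = (0.8547 − 0.8283)/0.0151 = 0.0264/0.0151 = 1.75.
Two-sided p-value ≈ 2·Φ(−1.746) = 0.0807.

z = 1.75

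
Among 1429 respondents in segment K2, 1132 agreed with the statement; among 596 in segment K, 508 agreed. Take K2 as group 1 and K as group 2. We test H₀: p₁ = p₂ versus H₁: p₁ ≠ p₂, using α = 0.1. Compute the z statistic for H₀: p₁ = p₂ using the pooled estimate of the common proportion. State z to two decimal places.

z = -3.15

p̂₁ = 1132/1429 ≈ 0.7922, p̂₂ = 508/596 ≈ 0.8523.
Pooled p̂ = (1132+508)/(1429+596) = 1640/2025 = 0.8099.
SE = √(p̂(1−p̂)(1/n₁+1/n₂)) = √(0.8099·0.1901·0.00237764) = √(0.000366101) = 0.0191.
z = (0.7922 − 0.8523)/0.0191 = -0.0601/0.0191 = -3.15.
p-value = 2·P(Z > 3.146) ≈ 0.0017; since p < α = 0.1, reject H₀.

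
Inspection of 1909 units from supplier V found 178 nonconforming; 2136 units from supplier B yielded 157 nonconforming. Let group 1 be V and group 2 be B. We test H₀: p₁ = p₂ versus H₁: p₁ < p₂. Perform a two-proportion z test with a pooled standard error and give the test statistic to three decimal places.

p̂₁ = 178/1909 = 0.09324, p̂₂ = 157/2136 = 0.07350.
Pooled p̂ = (178+157)/(1909+2136) = 335/4045 = 0.08282.
SE = √(p̂(1−p̂)(1/n₁+1/n₂)) = √(0.08282·0.91718·0.000991999) = √(7.53517e-05) = 0.00868.
z = (0.09324 − 0.07350)/0.00868 = 0.01974/0.00868 = 2.274.

z = 2.274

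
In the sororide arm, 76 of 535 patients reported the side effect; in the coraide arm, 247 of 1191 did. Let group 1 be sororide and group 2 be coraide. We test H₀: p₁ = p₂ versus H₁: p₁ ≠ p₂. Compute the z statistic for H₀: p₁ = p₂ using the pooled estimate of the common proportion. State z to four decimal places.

p̂₁ = 76/535 ≈ 0.142056, p̂₂ = 247/1191 ≈ 0.207389.
Pooled p̂ = (76+247)/(535+1191) = 323/1726 = 0.187138.
SE = √(p̂(1−p̂)(1/n₁+1/n₂)) = √(0.187138·0.812862·0.00270879) = √(0.000412054) = 0.020299.
z = (0.142056 − 0.207389)/0.020299 = -0.065333/0.020299 = -3.2185.
p-value = 2·P(Z > 3.218) ≈ 0.0013.

z = -3.2185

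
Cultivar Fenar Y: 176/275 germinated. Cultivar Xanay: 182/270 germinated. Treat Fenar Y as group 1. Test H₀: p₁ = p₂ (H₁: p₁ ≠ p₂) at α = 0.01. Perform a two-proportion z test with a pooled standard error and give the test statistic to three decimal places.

z = -0.838

p̂₁ = 176/275 = 0.64000, p̂₂ = 182/270 = 0.67407.
Pooled p̂ = (176+182)/(275+270) = 358/545 = 0.65688.
SE = √(p̂(1−p̂)(1/n₁+1/n₂)) = √(0.65688·0.34312·0.00734007) = √(0.00165437) = 0.04067.
z = (0.64000 − 0.67407)/0.04067 = -0.03407/0.04067 = -0.838.
p-value = 2·P(Z > 0.838) ≈ 0.4022. With α = 0.01, fail to reject H₀.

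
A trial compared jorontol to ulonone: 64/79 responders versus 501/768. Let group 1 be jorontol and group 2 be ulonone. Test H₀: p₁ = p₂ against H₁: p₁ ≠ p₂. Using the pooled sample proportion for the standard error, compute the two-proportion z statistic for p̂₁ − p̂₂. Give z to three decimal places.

p̂₁ = 64/79 = 0.81013, p̂₂ = 501/768 = 0.65234.
Pooled p̂ = (64+501)/(79+768) = 565/847 = 0.66706.
SE = √(0.222091 × 0.0139603) = 0.05568.
z = (0.81013 − 0.65234)/0.05568 = 0.15779/0.05568 = 2.834.

z = 2.834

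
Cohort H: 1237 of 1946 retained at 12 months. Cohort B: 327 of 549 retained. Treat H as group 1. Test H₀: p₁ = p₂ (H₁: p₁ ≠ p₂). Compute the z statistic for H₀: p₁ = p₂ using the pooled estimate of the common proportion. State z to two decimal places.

p̂₁ = 1237/1946 ≈ 0.6357, p̂₂ = 327/549 ≈ 0.5956.
Pooled p̂ = (1237+327)/(1946+549) = 1564/2495 = 0.6269.
SE = √(p̂(1−p̂)(1/n₁+1/n₂)) = √(0.6269·0.3731·0.00233537) = √(0.000546262) = 0.0234.
z = (0.6357 − 0.5956)/0.0234 = 0.0401/0.0234 = 1.71.
p-value = 2·P(Z > 1.713) ≈ 0.0867.

z = 1.71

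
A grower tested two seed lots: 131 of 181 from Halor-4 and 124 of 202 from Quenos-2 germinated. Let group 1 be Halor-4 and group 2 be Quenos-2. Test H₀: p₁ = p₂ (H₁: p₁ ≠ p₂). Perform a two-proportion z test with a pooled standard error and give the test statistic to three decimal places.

p̂₁ = 131/181 = 0.72376, p̂₂ = 124/202 = 0.61386.
Pooled p̂ = (131+124)/(181+202) = 255/383 = 0.66580.
SE = √(0.222512 × 0.0104754) = 0.04828.
z = (0.72376 − 0.61386)/0.04828 = 0.10990/0.04828 = 2.276.
Two-sided p-value ≈ 2·Φ(−2.276) = 0.0228.

z = 2.276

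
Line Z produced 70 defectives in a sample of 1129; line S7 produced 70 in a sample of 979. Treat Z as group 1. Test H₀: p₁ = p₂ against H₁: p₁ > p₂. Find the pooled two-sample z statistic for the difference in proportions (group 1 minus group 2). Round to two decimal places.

p̂₁ = 70/1129 = 0.0620, p̂₂ = 70/979 = 0.0715.
Pooled p̂ = (70+70)/(1129+979) = 140/2108 = 0.0664.
SE = √(p̂(1−p̂)(1/n₁+1/n₂)) = √(0.0664·0.9336·0.00190719) = √(0.000118251) = 0.0109.
z = (0.0620 − 0.0715)/0.0109 = -0.0095/0.0109 = -0.87.

z = -0.87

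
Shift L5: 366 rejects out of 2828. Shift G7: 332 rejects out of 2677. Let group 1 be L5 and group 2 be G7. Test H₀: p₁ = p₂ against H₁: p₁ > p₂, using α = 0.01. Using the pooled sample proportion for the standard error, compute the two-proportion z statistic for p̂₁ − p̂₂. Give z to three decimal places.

z = 0.602

p̂₁ = 366/2828 = 0.12942, p̂₂ = 332/2677 = 0.12402.
Pooled p̂ = (366+332)/(2828+2677) = 698/5505 = 0.12679.
SE = √(p̂(1−p̂)(1/n₁+1/n₂)) = √(0.12679·0.87321·0.000727159) = √(8.0509e-05) = 0.00897.
z = (0.12942 − 0.12402)/0.00897 = 0.00540/0.00897 = 0.602.
p-value = P(Z > 0.602) ≈ 0.2736, so at α = 0.01 we fail to reject H₀.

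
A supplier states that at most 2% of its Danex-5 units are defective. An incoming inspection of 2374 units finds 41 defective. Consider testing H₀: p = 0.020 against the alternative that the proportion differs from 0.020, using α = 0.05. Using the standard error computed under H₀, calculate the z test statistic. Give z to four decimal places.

z = -0.9500

p̂ = 41/2374 = 0.0172704.
Under H₀, SE = √(0.02·0.98/2374) = √(8.25611e-06) = 0.0028733.
z = (0.0172704 − 0.02)/0.0028733 = -0.0027296/0.0028733 = -0.9500.
p-value = 2·P(Z > 0.950) ≈ 0.3421, so at α = 0.05 we fail to reject H₀.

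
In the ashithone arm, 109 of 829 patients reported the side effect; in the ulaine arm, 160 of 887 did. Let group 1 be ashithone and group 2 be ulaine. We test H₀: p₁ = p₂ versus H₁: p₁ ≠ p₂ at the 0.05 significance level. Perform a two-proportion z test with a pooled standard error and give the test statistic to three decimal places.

p̂₁ = 109/829 = 0.131484, p̂₂ = 160/887 = 0.180383.
Pooled p̂ = (109+160)/(829+887) = 269/1716 = 0.156760.
SE = √(0.132186 × 0.00233367) = 0.017564.
z = (0.131484 − 0.180383)/0.017564 = -0.048899/0.017564 = -2.784.
p-value = 2·P(Z > 2.784) ≈ 0.0054, so at α = 0.05 we reject H₀.

z = -2.784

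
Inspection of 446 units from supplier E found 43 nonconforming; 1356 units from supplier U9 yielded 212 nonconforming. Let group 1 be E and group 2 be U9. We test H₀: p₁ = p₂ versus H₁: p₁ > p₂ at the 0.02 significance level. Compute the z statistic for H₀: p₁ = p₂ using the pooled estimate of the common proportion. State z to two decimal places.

z = -3.15

p̂₁ = 43/446 ≈ 0.0964, p̂₂ = 212/1356 ≈ 0.1563.
Pooled p̂ = (43+212)/(446+1356) = 255/1802 = 0.1415.
SE = √(0.121485 × 0.00297962) = 0.0190.
z = (0.0964 − 0.1563)/0.0190 = -0.0599/0.0190 = -3.15.
p-value = P(Z > -3.150) ≈ 0.9992; since p > α = 0.02, fail to reject H₀.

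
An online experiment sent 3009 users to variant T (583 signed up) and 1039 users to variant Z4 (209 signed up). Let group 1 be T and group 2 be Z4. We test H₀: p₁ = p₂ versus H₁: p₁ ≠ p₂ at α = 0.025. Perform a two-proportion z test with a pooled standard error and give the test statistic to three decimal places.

p̂₁ = 583/3009 ≈ 0.19375, p̂₂ = 209/1039 ≈ 0.20115.
Pooled p̂ = (583+209)/(3009+1039) = 792/4048 = 0.19565.
SE = √(p̂(1−p̂)(1/n₁+1/n₂)) = √(0.19565·0.80435·0.0012948) = √(0.000203766) = 0.01427.
z = (0.19375 − 0.20115)/0.01427 = -0.00740/0.01427 = -0.519.
p-value = 2·P(Z > 0.519) ≈ 0.6040. With α = 0.025, fail to reject H₀.

z = -0.519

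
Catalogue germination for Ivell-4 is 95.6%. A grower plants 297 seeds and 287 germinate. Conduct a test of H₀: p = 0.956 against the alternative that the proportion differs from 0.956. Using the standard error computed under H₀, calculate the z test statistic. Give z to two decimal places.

z = 0.87

p̂ = 287/297 = 0.9663.
Under H₀, SE = √(0.956·0.044/297) = √(0.00014163) = 0.0119.
z = (0.9663 − 0.956)/0.0119 = 0.0103/0.0119 = 0.87.
Two-sided p-value ≈ 2·Φ(−0.868) = 0.3854.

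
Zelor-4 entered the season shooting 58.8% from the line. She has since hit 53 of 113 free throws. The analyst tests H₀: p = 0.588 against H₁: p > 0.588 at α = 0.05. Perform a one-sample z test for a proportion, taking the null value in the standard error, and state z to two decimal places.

z = -2.57

p̂ = 53/113 = 0.4690.
Standard error under H₀: √(0.588×0.412/113) = 0.0463.
z = (0.4690 − 0.588)/0.0463 = -0.1190/0.0463 = -2.57.
p-value = P(Z > -2.570) ≈ 0.9949, so at α = 0.05 we fail to reject H₀.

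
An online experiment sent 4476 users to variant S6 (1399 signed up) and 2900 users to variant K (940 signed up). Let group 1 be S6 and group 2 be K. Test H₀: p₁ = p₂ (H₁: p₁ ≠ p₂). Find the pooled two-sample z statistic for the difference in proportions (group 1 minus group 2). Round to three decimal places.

z = -1.044

p̂₁ = 1399/4476 ≈ 0.31256, p̂₂ = 940/2900 ≈ 0.32414.
Pooled p̂ = (1399+940)/(4476+2900) = 2339/7376 = 0.31711.
SE = √(0.216551 × 0.000568241) = 0.01109.
z = (0.31256 − 0.32414)/0.01109 = -0.01158/0.01109 = -1.044.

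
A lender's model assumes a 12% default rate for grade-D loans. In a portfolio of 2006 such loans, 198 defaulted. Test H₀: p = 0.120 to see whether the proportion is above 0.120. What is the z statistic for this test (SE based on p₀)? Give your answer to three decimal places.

p̂ = 198/2006 ≈ 0.098704.
Under H₀, SE = √(0.12·0.88/2006) = √(5.26421e-05) = 0.007255.
z = (0.098704 − 0.12)/0.007255 = -0.021296/0.007255 = -2.935.

z = -2.935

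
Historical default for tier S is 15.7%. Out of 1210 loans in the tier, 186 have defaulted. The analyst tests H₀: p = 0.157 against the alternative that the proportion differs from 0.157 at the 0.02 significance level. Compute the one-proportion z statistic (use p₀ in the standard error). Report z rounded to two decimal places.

p̂ = 186/1210 ≈ 0.1537.
SE = √(p₀(1−p₀)/n) = √(0.13235/1210) = 0.0105.
z = (0.1537 − 0.157)/0.0105 = -0.0033/0.0105 = -0.31.
p-value = 2·P(Z > 0.314) ≈ 0.7537, so at α = 0.02 we fail to reject H₀.

z = -0.31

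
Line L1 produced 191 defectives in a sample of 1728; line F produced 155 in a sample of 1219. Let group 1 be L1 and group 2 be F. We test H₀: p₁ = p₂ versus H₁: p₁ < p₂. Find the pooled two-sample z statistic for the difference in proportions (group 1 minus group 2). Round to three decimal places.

p̂₁ = 191/1728 = 0.11053, p̂₂ = 155/1219 = 0.12715.
Pooled p̂ = (191+155)/(1728+1219) = 346/2947 = 0.11741.
SE = √(p̂(1−p̂)(1/n₁+1/n₂)) = √(0.11741·0.88259·0.00139905) = √(0.000144974) = 0.01204.
z = (0.11053 − 0.12715)/0.01204 = -0.01662/0.01204 = -1.380.
p-value = P(Z < -1.380) ≈ 0.0837.

z = -1.380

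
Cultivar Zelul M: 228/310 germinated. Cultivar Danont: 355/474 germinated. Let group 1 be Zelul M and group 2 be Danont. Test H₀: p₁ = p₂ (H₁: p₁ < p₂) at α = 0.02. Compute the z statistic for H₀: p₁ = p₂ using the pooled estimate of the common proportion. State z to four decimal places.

z = -0.4221

p̂₁ = 228/310 = 0.735484, p̂₂ = 355/474 = 0.748945.
Pooled p̂ = (228+355)/(310+474) = 583/784 = 0.743622.
SE = √(0.190648 × 0.00533551) = 0.031894.
z = (0.735484 − 0.748945)/0.031894 = -0.013461/0.031894 = -0.4221.
p-value = P(Z < -0.422) ≈ 0.3365. With α = 0.02, fail to reject H₀.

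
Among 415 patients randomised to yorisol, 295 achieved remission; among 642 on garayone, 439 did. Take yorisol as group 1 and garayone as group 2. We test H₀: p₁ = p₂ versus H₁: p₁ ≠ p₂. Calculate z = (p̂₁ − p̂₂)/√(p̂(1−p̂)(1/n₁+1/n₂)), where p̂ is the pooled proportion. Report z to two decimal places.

z = 0.93

p̂₁ = 295/415 ≈ 0.7108, p̂₂ = 439/642 ≈ 0.6838.
Pooled p̂ = (295+439)/(415+642) = 734/1057 = 0.6944.
SE = √(0.212202 × 0.00396727) = 0.0290.
z = (0.7108 − 0.6838)/0.0290 = 0.0270/0.0290 = 0.93.
Two-sided p-value ≈ 2·Φ(−0.932) = 0.3513.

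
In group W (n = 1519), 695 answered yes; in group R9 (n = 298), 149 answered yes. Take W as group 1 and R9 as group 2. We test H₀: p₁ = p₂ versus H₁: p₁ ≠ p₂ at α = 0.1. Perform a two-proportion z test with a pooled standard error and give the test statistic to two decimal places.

z = -1.34

p̂₁ = 695/1519 = 0.4575, p̂₂ = 149/298 = 0.5000.
Pooled p̂ = (695+149)/(1519+298) = 844/1817 = 0.4645.
SE = √(0.24874 × 0.00401403) = 0.0316.
z = (0.4575 − 0.5000)/0.0316 = -0.0425/0.0316 = -1.34.
p-value = 2·P(Z > 1.344) ≈ 0.1790. With α = 0.1, fail to reject H₀.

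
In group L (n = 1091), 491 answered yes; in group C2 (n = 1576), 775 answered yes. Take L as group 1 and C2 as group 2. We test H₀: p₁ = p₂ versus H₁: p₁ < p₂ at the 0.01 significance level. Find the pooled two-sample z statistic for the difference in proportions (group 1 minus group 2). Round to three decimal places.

z = -2.121

p̂₁ = 491/1091 ≈ 0.450046, p̂₂ = 775/1576 ≈ 0.491751.
Pooled p̂ = (491+775)/(1091+1576) = 1266/2667 = 0.474691.
SE = √(0.249359 × 0.00155111) = 0.019667.
z = (0.450046 − 0.491751)/0.019667 = -0.041705/0.019667 = -2.121.
p-value = P(Z < -2.121) ≈ 0.0170; since p > α = 0.01, fail to reject H₀.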